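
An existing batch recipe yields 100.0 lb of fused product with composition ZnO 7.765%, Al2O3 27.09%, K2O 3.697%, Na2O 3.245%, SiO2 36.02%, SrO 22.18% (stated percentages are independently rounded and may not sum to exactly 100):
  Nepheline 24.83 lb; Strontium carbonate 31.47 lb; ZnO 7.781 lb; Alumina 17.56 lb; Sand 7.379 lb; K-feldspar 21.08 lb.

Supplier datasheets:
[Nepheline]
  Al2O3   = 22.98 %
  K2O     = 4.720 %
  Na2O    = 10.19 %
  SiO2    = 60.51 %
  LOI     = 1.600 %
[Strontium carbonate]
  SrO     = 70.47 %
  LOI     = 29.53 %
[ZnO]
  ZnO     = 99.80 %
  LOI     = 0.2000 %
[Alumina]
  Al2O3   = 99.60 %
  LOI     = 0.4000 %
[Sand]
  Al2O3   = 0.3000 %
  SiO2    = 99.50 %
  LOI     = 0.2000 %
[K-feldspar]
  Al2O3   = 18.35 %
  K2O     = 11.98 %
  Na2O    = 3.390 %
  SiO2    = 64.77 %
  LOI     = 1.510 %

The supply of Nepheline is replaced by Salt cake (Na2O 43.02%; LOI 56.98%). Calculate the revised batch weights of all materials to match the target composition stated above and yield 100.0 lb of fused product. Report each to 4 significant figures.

Revised batch per 100.0 lb fused product:
  Salt cake: 5.111 lb
  Strontium carbonate: 31.47 lb
  ZnO: 7.781 lb
  Alumina: 21.46 lb
  Sand: 16.11 lb
  K-feldspar: 30.86 lb
Total batch = 112.8 lb; LOI loss = 12.80 lb

All arithmetic holds full float precision in every operation — values along the way are printed rounded to four significant figures in the printout — every reported number takes just one rounding; the derived quantities are carried using the weight values at 100.0 lb of glass at full precision (the six compositions, totals, net glass mass, yield, LOI), as given in the problem or the answer.
Oxide-by-oxide targets in 100.0 lb fused product:
  ZnO: 7.765% × 100.0 = 7.765 lb
  Al2O3: 27.09% × 100.0 = 27.09 lb
  K2O: 3.697% × 100.0 = 3.697 lb
  Na2O: 3.245% × 100.0 = 3.245 lb
  SiO2: 36.02% × 100.0 = 36.02 lb
  SrO: 22.18% × 100.0 = 22.18 lb
Balance tally, oxide-wise, applying the batch weights above, against the basis in use (delivered sums recover each target within answer rounding):
  ZnO: 7.781·0.9980 = 7.765 lb (target 7.765 lb)
  Al2O3: 21.46·0.9960 + 16.11·0.003000 + 30.86·0.1835 = 27.09 lb (target 27.09 lb)
  K2O: 30.86·0.1198 = 3.697 lb (target 3.697 lb)
  Na2O: 5.111·0.4302 + 30.86·0.03390 = 3.245 lb (target 3.245 lb)
  SiO2: 16.11·0.9950 + 30.86·0.6477 = 36.02 lb (target 36.02 lb)
  SrO: 31.47·0.7047 = 22.18 lb (target 22.18 lb)
Auditing the glass mass value: total charge less LOI = 99.99 lb (oxide target masses add up to 100.0 lb; the stated basis being 100.0 lb — a pure rounding effect).
Batch total: Σ batch = 112.8 lb; loss to ignition Σ batch·LOI = 12.80 lb; the yield ratio, glass ÷ batch: 88.65%.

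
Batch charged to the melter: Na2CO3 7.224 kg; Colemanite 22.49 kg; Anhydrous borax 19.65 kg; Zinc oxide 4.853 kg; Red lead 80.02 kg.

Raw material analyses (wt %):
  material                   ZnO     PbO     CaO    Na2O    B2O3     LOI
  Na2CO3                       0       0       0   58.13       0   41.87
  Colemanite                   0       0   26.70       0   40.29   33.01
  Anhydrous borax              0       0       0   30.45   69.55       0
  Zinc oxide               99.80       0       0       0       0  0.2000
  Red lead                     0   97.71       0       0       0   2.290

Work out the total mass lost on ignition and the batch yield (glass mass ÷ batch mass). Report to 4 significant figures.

The working math runs at exact precision in every operation — in-progress results are shown with 4-significant-digit rounding alongside each step; each reported figure undergoes a single rounding. All derived quantities, including the yield, five oxide percentages, net glass mass, the totals, LOI, are recomputed from the weighed amounts for 121.9 kg of glass in exact precision as given in question or answer.
LOI of each material in turn:
  Na2CO3: 7.224 × 0.4187 = 3.025 kg
  Colemanite: 22.49 × 0.3301 = 7.424 kg
  Anhydrous borax: 19.65 × 0 = 0 kg
  Zinc oxide: 4.853 × 0.002000 = 0.009706 kg
  Red lead: 80.02 × 0.02290 = 1.832 kg
Total LOI = 12.29 kg
Glass = batch − LOI = 134.2 − 12.29 = 121.9 kg

LOI loss = 12.29 kg; glass = 121.9 kg; yield = 90.84%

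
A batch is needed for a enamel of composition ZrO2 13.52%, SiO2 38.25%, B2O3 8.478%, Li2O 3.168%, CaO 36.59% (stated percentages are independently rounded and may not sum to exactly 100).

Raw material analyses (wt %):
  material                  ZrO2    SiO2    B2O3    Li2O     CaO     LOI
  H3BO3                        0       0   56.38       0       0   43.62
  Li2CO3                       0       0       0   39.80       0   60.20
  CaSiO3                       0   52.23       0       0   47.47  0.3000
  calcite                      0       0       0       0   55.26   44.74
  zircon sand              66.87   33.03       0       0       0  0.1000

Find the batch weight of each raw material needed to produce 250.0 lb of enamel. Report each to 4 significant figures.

Batch per 250.0 lb enamel:
  H3BO3: 37.59 lb
  Li2CO3: 19.90 lb
  CaSiO3: 151.1 lb
  calcite: 35.72 lb
  zircon sand: 50.55 lb
Total batch = 294.9 lb; LOI loss = 44.86 lb; yield = 84.79%

All internal work runs at full float precision end to end. The intermediate values are printed, rounded to four significant figures, within the worked lines — each reported figure is rounded only once. All derived quantities, which include five oxide percentages, glass mass, yield, the totals, ignition loss, are carried at full float precision, as quoted within the problem or answer text, using the weight values for 250.0 lb of glass.
Oxide mass targets, per 250.0 lb enamel:
  ZrO2: 13.52% × 250.0 = 33.80 lb
  SiO2: 38.25% × 250.0 = 95.62 lb
  B2O3: 8.478% × 250.0 = 21.20 lb
  Li2O: 3.168% × 250.0 = 7.920 lb
  CaO: 36.59% × 250.0 = 91.48 lb
Mass-balance tally per oxide using the reported weights, on the stated basis (oxide sums agree with the targets modulo rounding of the values):
  ZrO2: 50.55·0.6687 = 33.80 lb (target 33.80 lb)
  SiO2: 151.1·0.5223 + 50.55·0.3303 = 95.62 lb (target 95.62 lb)
  B2O3: 37.59·0.5638 = 21.19 lb (target 21.20 lb)
  Li2O: 19.90·0.3980 = 7.920 lb (target 7.920 lb)
  CaO: 151.1·0.4747 + 35.72·0.5526 = 91.47 lb (target 91.48 lb)
Mass balance on the glass: net batch after ignition = 250.0 lb (the Σ of target masses is 250.0 lb; the stated basis being 250.0 lb — gaps are rounding artifacts).
Adding the batch up: Σ batch = 294.9 lb; the LOI term Σ batch·LOI equals 44.86 lb; the yield ratio, glass ÷ batch: 84.79%.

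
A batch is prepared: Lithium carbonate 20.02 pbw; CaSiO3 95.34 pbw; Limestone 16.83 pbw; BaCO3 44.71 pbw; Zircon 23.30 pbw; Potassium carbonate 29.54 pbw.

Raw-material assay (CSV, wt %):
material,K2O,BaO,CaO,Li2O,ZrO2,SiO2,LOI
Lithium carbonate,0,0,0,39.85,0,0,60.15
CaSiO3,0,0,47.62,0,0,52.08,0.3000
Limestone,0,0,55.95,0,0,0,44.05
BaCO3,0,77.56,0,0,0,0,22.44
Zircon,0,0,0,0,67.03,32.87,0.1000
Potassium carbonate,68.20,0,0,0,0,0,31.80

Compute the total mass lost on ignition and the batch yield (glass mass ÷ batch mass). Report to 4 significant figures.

LOI loss = 39.19 pbw; glass = 190.5 pbw; yield = 82.94%

Mid-chain values are shown (rounded to four significant digits) across the worked steps — all arithmetic carries exact precision throughout. Exactly one rounding lands on each reported value; the derived quantities, which include glass mass, yield, totals, the six compositions, ignition loss, are computed in full precision, exactly as printed in the problem or the answer, starting from the weights per 190.5 pbw of glass.
Loss on ignition, line by line:
  Lithium carbonate: 20.02 × 0.6015 = 12.04 pbw
  CaSiO3: 95.34 × 0.003000 = 0.2860 pbw
  Limestone: 16.83 × 0.4405 = 7.414 pbw
  BaCO3: 44.71 × 0.2244 = 10.03 pbw
  Zircon: 23.30 × 0.001000 = 0.02330 pbw
  Potassium carbonate: 29.54 × 0.3180 = 9.394 pbw
Total LOI = 39.19 pbw
Glass = batch − LOI = 229.7 − 39.19 = 190.5 pbw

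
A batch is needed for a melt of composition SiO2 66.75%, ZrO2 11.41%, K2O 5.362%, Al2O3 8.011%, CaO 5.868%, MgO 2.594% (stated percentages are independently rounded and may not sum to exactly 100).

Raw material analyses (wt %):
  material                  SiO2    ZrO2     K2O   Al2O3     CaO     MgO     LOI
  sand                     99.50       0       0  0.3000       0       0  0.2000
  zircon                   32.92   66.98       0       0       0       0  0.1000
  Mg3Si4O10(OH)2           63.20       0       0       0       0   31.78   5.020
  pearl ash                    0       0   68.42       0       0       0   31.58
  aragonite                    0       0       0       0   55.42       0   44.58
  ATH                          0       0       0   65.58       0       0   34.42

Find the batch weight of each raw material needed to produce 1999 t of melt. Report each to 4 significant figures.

Batch per 1999 t melt:
  sand: 1125 t
  zircon: 340.5 t
  Mg3Si4O10(OH)2: 163.2 t
  pearl ash: 156.7 t
  aragonite: 211.7 t
  ATH: 239.0 t
Total batch = 2236 t; LOI loss = 236.9 t; yield = 89.41%

In-progress results appear, rounded to 4 significant figures, as written — each numeric step carries exact precision at each step; each reported figure takes exactly one rounding. Derived quantities are rebuilt from the batch weights for 1999 t of glass at full precision (the totals, six oxide percentages, glass mass, ignition loss, yield), as given in problem or answer.
Per-oxide target masses for 1999 t melt:
  SiO2: 66.75% × 1999 = 1334 t
  ZrO2: 11.41% × 1999 = 228.1 t
  K2O: 5.362% × 1999 = 107.2 t
  Al2O3: 8.011% × 1999 = 160.1 t
  CaO: 5.868% × 1999 = 117.3 t
  MgO: 2.594% × 1999 = 51.85 t
Mass-balance tally per oxide with the batch weights as given, against the basis in use (delivered sums recover each target exact up to rounding of places):
  SiO2: 1125·0.9950 + 340.5·0.3292 + 163.2·0.6320 = 1335 t (target 1334 t)
  ZrO2: 340.5·0.6698 = 228.1 t (target 228.1 t)
  K2O: 156.7·0.6842 = 107.2 t (target 107.2 t)
  Al2O3: 1125·0.003000 + 239.0·0.6558 = 160.1 t (target 160.1 t)
  CaO: 211.7·0.5542 = 117.3 t (target 117.3 t)
  MgO: 163.2·0.3178 = 51.86 t (target 51.85 t)
Glass-mass closure: whole batch net of LOI = 1999 t (the targets, summed, come to 1999 t; the stated basis being 1999 t — a pure rounding effect).
Total batch = Σ batch = 2236 t; Σ batch·LOI gives LOI loss = 236.9 t; the yield ratio, glass ÷ batch: 89.41%.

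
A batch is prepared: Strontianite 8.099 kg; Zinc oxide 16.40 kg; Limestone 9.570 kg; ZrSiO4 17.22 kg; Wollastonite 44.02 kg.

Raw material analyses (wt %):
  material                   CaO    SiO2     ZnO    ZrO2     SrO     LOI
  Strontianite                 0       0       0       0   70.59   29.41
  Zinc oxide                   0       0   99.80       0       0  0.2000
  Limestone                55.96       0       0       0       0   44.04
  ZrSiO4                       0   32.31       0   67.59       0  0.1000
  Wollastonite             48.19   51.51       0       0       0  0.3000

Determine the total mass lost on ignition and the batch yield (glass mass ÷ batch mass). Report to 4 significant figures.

Each numeric step carries full precision at every stage; working values are displayed rounded to four significant figures in the printout — every reported result is rounded once only; all derived quantities (glass mass, LOI, five oxide percentages, the yield, totals) are re-derived at full float precision using the weight values per 88.53 kg of glass, as written in problem or answer.
Loss on ignition, line by line:
  Strontianite: 8.099 × 0.2941 = 2.382 kg
  Zinc oxide: 16.40 × 0.002000 = 0.03280 kg
  Limestone: 9.570 × 0.4404 = 4.215 kg
  ZrSiO4: 17.22 × 0.001000 = 0.01722 kg
  Wollastonite: 44.02 × 0.003000 = 0.1321 kg
Total LOI = 6.779 kg
Glass = batch − LOI = 95.31 − 6.779 = 88.53 kg

LOI loss = 6.779 kg; glass = 88.53 kg; yield = 92.89%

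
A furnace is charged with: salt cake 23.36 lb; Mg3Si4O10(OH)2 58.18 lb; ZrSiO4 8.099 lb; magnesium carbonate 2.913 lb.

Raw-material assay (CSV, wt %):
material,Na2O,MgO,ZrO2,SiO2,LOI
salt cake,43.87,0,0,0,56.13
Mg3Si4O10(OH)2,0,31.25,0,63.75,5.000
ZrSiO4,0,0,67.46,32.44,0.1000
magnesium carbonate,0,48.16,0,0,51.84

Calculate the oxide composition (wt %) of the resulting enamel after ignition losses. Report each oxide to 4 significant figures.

Working values are displayed rounded to four significant digits between the steps — all arithmetic keeps full precision throughout — each reported number takes a single rounding; the derived quantities are re-derived at full precision (ignition loss, glass mass, the yield, the totals, the four compositions) starting from the weights at 75.01 lb of glass, precisely as stated by the question or the answer.
Delivered oxide masses:
  Na2O: 23.36·0.4387 = 10.25 lb
  MgO: 58.18·0.3125 + 2.913·0.4816 = 19.58 lb
  ZrO2: 8.099·0.6746 = 5.464 lb
  SiO2: 58.18·0.6375 + 8.099·0.3244 = 39.72 lb
LOI: 23.36·0.5613 + 58.18·0.05000 + 8.099·0.001000 + 2.913·0.5184 = 17.54 lb
Resulting glass, batch − LOI: 92.55 − 17.54 = 75.01 lb (the oxide masses sum to this)
each oxide over glass, ×100, is wt %

Glass mass = 75.01 lb (batch 92.55 − LOI 17.54).
Composition: Na2O 13.66%, MgO 26.11%, ZrO2 7.284%, SiO2 52.95%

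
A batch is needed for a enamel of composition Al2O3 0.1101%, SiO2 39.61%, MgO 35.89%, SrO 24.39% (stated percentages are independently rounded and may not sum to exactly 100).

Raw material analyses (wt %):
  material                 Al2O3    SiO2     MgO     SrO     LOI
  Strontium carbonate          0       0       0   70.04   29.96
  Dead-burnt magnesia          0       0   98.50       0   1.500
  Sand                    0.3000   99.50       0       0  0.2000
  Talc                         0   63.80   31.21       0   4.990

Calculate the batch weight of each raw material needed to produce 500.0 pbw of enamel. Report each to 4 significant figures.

Values along the way appear rounded to 4 significant figures — all arithmetic keeps exact precision in every operation — each reported result sees exactly one rounding. All derived quantities (the four compositions, the totals, glass mass, LOI, the yield) are re-derived using the weight values for 500.0 pbw of glass at full float precision, precisely as stated by problem or answer.
Oxide mass targets, per 500.0 pbw enamel:
  Al2O3: 0.1101% × 500.0 = 0.5505 pbw
  SiO2: 39.61% × 500.0 = 198.0 pbw
  MgO: 35.89% × 500.0 = 179.4 pbw
  SrO: 24.39% × 500.0 = 122.0 pbw
Balance tally, oxide-wise, using the reported weights, on the stated basis (every target is met by its sum within answer rounding):
  Al2O3: 183.5·0.003000 = 0.5505 pbw (target 0.5505 pbw)
  SiO2: 183.5·0.9950 + 24.24·0.6380 = 198.0 pbw (target 198.0 pbw)
  MgO: 174.5·0.9850 + 24.24·0.3121 = 179.4 pbw (target 179.4 pbw)
  SrO: 174.1·0.7004 = 121.9 pbw (target 122.0 pbw)
Auditing the glass mass value: total batch − LOI = 500.0 pbw (the targets, summed, come to 500.0 pbw; versus the stated basis of 500.0 pbw — gaps are rounding artifacts).
Batch grand total — Σ batch = 556.3 pbw; the LOI term Σ batch·LOI equals 56.35 pbw; yield = glass ÷ total batch = 89.87%.

Batch per 500.0 pbw enamel:
  Strontium carbonate: 174.1 pbw
  Dead-burnt magnesia: 174.5 pbw
  Sand: 183.5 pbw
  Talc: 24.24 pbw
Total batch = 556.3 pbw; LOI loss = 56.35 pbw; yield = 89.87%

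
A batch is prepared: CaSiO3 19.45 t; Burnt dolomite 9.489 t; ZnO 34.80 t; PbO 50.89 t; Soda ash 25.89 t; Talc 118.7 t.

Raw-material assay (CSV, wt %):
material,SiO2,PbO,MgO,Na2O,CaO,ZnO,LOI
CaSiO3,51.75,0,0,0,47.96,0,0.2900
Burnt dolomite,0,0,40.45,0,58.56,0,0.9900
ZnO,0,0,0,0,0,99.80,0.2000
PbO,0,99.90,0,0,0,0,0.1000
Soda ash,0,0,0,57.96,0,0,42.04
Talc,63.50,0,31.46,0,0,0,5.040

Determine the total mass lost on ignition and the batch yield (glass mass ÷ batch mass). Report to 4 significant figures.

LOI loss = 17.14 t; glass = 242.1 t; yield = 93.39%

The whole derivation carries exact precision at each step — rounding to four significant figures extends to each mid-chain value as shown. Every reported figure is rounded just once — all derived quantities (yield, LOI, totals, glass mass, six oxide percentages) are rebuilt at full float precision using the weight values at 242.1 t of glass, as quoted within the problem or answer text.
Per-material ignition loss:
  CaSiO3: 19.45 × 0.002900 = 0.05640 t
  Burnt dolomite: 9.489 × 0.009900 = 0.09394 t
  ZnO: 34.80 × 0.002000 = 0.06960 t
  PbO: 50.89 × 0.001000 = 0.05089 t
  Soda ash: 25.89 × 0.4204 = 10.88 t
  Talc: 118.7 × 0.05040 = 5.982 t
Total LOI = 17.14 t
Glass = batch − LOI = 259.2 − 17.14 = 242.1 t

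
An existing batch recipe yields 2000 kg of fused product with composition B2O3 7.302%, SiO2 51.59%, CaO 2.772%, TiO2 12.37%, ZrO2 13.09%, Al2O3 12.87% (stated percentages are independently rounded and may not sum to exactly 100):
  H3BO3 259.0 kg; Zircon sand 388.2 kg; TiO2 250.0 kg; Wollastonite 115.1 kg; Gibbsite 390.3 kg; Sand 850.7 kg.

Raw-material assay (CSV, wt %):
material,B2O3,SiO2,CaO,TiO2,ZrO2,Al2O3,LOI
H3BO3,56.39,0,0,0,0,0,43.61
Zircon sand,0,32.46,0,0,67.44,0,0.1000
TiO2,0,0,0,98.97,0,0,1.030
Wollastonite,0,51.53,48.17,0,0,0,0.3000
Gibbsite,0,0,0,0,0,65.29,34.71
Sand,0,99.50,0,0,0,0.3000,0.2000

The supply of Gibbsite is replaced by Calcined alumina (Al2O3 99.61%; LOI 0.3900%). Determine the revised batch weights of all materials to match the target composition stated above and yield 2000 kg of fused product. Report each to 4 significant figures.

The working math maintains full precision all the way through; intermediates are shown with 4-significant-figure rounding as written — every reported result is rounded exactly once. All derived quantities are recomputed from the batch weights for 2000 kg of glass in full float precision (net glass mass, totals, LOI, the yield, the six compositions), precisely as stated by the problem or answer text.
Oxide mass targets, per 2000 kg fused product:
  B2O3: 7.302% × 2000 = 146.0 kg
  SiO2: 51.59% × 2000 = 1032 kg
  CaO: 2.772% × 2000 = 55.44 kg
  TiO2: 12.37% × 2000 = 247.4 kg
  ZrO2: 13.09% × 2000 = 261.8 kg
  Al2O3: 12.87% × 2000 = 257.4 kg
Checking each oxide sum working from each reported weight, for the quoted basis mass (every target is met by its sum modulo rounding of the values):
  B2O3: 259.0·0.5639 = 146.1 kg (target 146.0 kg)
  SiO2: 388.2·0.3246 + 115.1·0.5153 + 850.7·0.9950 = 1032 kg (target 1032 kg)
  CaO: 115.1·0.4817 = 55.44 kg (target 55.44 kg)
  TiO2: 250.0·0.9897 = 247.4 kg (target 247.4 kg)
  ZrO2: 388.2·0.6744 = 261.8 kg (target 261.8 kg)
  Al2O3: 255.8·0.9961 + 850.7·0.003000 = 257.4 kg (target 257.4 kg)
Consistency of the glass mass: Σ batch − LOI loss = 2000 kg (summing oxide targets gives 2000 kg; basis as stated: 2000 kg — a pure rounding effect).
Batch total: Σ batch = 2119 kg; LOI removed, Σ of batch·LOI: 119.0 kg; glass ÷ batch gives a yield of 94.39%.

Revised batch per 2000 kg fused product:
  H3BO3: 259.0 kg
  Zircon sand: 388.2 kg
  TiO2: 250.0 kg
  Wollastonite: 115.1 kg
  Calcined alumina: 255.8 kg
  Sand: 850.7 kg
Total batch = 2119 kg; LOI loss = 119.0 kg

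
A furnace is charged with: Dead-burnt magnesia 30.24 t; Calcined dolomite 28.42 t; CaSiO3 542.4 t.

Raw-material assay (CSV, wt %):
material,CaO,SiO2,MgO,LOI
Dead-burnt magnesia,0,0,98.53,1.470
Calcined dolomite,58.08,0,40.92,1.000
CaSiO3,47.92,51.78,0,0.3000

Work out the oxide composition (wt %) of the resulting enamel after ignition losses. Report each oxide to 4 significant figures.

Glass mass = 598.7 t (batch 601.1 − LOI 2.356).
Composition: CaO 46.17%, SiO2 46.91%, MgO 6.919%

The working math runs at full precision through the solve. Mid-chain values appear (rounded to four significant figures) alongside each step; exactly one rounding lands on every reported number; derived quantities are re-derived using the weight values on 598.7 t of glass in full precision (yield, totals, glass mass, the three compositions, LOI) as set out in question or answer.
Oxide masses out of the charge:
  CaO: 28.42·0.5808 + 542.4·0.4792 = 276.4 t
  SiO2: 542.4·0.5178 = 280.9 t
  MgO: 30.24·0.9853 + 28.42·0.4092 = 41.42 t
LOI: 30.24·0.01470 + 28.42·0.01000 + 542.4·0.003000 = 2.356 t
Glass mass = batch − LOI = 601.1 − 2.356 = 598.7 t (the oxide masses sum to this)
each wt % is 100 × oxide ÷ glass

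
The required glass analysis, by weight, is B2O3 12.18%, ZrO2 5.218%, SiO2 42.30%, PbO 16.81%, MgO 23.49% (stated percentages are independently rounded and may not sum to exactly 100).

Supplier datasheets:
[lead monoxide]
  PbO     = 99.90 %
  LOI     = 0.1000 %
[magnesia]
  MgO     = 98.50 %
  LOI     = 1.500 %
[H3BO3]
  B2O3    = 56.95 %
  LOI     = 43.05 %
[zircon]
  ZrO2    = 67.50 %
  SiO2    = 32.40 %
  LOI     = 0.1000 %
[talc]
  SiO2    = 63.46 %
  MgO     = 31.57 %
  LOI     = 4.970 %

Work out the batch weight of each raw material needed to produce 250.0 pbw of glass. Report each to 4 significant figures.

Working values appear (rounded to 4 significant digits) between the steps; all arithmetic carries full float precision all the way through; each reported value takes a single rounding; the derived quantities (the five compositions, ignition loss, the totals, glass mass, yield) are rebuilt at full float precision from the weighed amounts per 250.0 pbw of glass as written in question or answer.
Per-oxide target masses for 250.0 pbw glass:
  B2O3: 12.18% × 250.0 = 30.45 pbw
  ZrO2: 5.218% × 250.0 = 13.04 pbw
  SiO2: 42.30% × 250.0 = 105.8 pbw
  PbO: 16.81% × 250.0 = 42.02 pbw
  MgO: 23.49% × 250.0 = 58.72 pbw
Oxide-by-oxide audit from the weights as reported, versus the basis set out (summed amounts equal target values exact up to rounding of places):
  B2O3: 53.47·0.5695 = 30.45 pbw (target 30.45 pbw)
  ZrO2: 19.33·0.6750 = 13.05 pbw (target 13.04 pbw)
  SiO2: 19.33·0.3240 + 156.8·0.6346 = 105.8 pbw (target 105.8 pbw)
  PbO: 42.07·0.9990 = 42.03 pbw (target 42.02 pbw)
  MgO: 9.372·0.9850 + 156.8·0.3157 = 58.73 pbw (target 58.72 pbw)
Glass-mass sanity pass: Σ batch − LOI loss = 250.0 pbw (summing oxide targets gives 250.0 pbw; versus the stated basis of 250.0 pbw — rounding explains the deltas).
Summing the batch: Σ batch = 281.0 pbw; LOI loss = Σ batch·LOI = 31.01 pbw; the yield ratio, glass ÷ batch: 88.96%.

Batch per 250.0 pbw glass:
  lead monoxide: 42.07 pbw
  magnesia: 9.372 pbw
  H3BO3: 53.47 pbw
  zircon: 19.33 pbw
  talc: 156.8 pbw
Total batch = 281.0 pbw; LOI loss = 31.01 pbw; yield = 88.96%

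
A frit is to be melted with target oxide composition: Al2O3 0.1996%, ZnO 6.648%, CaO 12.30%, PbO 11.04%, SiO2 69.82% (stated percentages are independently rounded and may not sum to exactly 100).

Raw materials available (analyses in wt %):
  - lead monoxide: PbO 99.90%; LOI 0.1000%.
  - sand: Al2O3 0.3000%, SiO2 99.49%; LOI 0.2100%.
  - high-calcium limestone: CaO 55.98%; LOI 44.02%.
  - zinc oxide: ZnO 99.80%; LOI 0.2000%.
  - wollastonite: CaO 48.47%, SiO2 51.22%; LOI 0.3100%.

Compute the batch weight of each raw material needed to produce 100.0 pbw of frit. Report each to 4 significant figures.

The intermediate values appear rounded to 4 significant figures between the steps — every computation runs at exact precision in every operation; each reported number is rounded only once — derived quantities (net glass mass, ignition loss, yield, the five compositions, the totals) are re-derived starting from the weights for 100.0 pbw of glass in full float precision, as they appear in the problem or the answer.
Target masses of each oxide per 100.0 pbw frit:
  Al2O3: 0.1996% × 100.0 = 0.1996 pbw
  ZnO: 6.648% × 100.0 = 6.648 pbw
  CaO: 12.30% × 100.0 = 12.30 pbw
  PbO: 11.04% × 100.0 = 11.04 pbw
  SiO2: 69.82% × 100.0 = 69.82 pbw
Balance tally, oxide-wise, applying the batch weights above, under the basis named above (summed amounts equal target values modulo rounding of the values):
  Al2O3: 66.53·0.003000 = 0.1996 pbw (target 0.1996 pbw)
  ZnO: 6.661·0.9980 = 6.648 pbw (target 6.648 pbw)
  CaO: 15.84·0.5598 + 7.079·0.4847 = 12.30 pbw (target 12.30 pbw)
  PbO: 11.05·0.9990 = 11.04 pbw (target 11.04 pbw)
  SiO2: 66.53·0.9949 + 7.079·0.5122 = 69.82 pbw (target 69.82 pbw)
Glass mass check: whole batch net of LOI = 100.0 pbw (summing oxide targets gives 100.0 pbw; stated basis 100.0 pbw — deltas are rounding alone).
Batch grand total — Σ batch = 107.2 pbw; ignition loss, Σ(batch × LOI) = 7.159 pbw; the yield ratio, glass ÷ batch: 93.32%.

Batch per 100.0 pbw frit:
  lead monoxide: 11.05 pbw
  sand: 66.53 pbw
  high-calcium limestone: 15.84 pbw
  zinc oxide: 6.661 pbw
  wollastonite: 7.079 pbw
Total batch = 107.2 pbw; LOI loss = 7.159 pbw; yield = 93.32%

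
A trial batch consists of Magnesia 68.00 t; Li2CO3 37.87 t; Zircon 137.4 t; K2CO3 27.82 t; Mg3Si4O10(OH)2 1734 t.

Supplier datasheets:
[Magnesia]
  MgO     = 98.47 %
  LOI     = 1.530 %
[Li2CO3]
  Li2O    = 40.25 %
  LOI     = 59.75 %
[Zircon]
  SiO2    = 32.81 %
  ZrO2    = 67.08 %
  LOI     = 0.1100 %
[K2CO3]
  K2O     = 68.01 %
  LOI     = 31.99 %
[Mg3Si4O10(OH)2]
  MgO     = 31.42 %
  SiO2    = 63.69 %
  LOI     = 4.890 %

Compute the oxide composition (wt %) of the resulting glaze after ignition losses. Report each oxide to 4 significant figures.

Exact precision is kept through the solve. Rounding to four significant figures applies to each mid-chain value as displayed. Each reported result is rounded only once. All derived quantities, including five oxide percentages, ignition loss, the yield, the totals, glass mass, are recomputed using the weight values for 1888 t of glass at exact precision, exactly as shown in the problem or answer text.
Mass of each oxide from the mix:
  K2O: 27.82·0.6801 = 18.92 t
  MgO: 68.00·0.9847 + 1734·0.3142 = 611.8 t
  SiO2: 137.4·0.3281 + 1734·0.6369 = 1149 t
  ZrO2: 137.4·0.6708 = 92.17 t
  Li2O: 37.87·0.4025 = 15.24 t
LOI: 68.00·0.01530 + 37.87·0.5975 + 137.4·0.001100 + 27.82·0.3199 + 1734·0.04890 = 117.5 t
The glass mass, total less LOI, = 2005 − 117.5 = 1888 t (matching Σ of the oxides)
oxide / glass × 100 gives the wt %

Glass mass = 1888 t (batch 2005 − LOI 117.5).
Composition: K2O 1.002%, MgO 32.41%, SiO2 60.90%, ZrO2 4.883%, Li2O 0.8075%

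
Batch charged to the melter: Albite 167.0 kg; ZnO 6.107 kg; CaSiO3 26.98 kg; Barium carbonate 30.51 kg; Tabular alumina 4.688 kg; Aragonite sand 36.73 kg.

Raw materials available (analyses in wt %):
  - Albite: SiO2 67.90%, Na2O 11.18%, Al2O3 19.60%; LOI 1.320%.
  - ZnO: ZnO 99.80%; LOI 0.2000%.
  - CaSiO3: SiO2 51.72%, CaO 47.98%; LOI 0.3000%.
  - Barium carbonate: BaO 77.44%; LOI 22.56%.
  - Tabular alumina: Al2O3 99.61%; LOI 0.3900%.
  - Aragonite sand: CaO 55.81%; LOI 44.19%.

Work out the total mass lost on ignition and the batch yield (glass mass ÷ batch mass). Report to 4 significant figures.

LOI loss = 25.43 kg; glass = 246.6 kg; yield = 90.65%

In-progress results are shown, rounded to four significant digits, in the working. All internal work holds exact precision at all times. Each reported value takes just one rounding; all derived quantities (six oxide percentages, totals, LOI, glass mass, the yield) are carried in full precision from the batch weights per 246.6 kg of glass, precisely as stated by the question or the answer.
Material-by-material LOI:
  Albite: 167.0 × 0.01320 = 2.204 kg
  ZnO: 6.107 × 0.002000 = 0.01221 kg
  CaSiO3: 26.98 × 0.003000 = 0.08094 kg
  Barium carbonate: 30.51 × 0.2256 = 6.883 kg
  Tabular alumina: 4.688 × 0.003900 = 0.01828 kg
  Aragonite sand: 36.73 × 0.4419 = 16.23 kg
Total LOI = 25.43 kg
Glass = batch − LOI = 272.0 − 25.43 = 246.6 kg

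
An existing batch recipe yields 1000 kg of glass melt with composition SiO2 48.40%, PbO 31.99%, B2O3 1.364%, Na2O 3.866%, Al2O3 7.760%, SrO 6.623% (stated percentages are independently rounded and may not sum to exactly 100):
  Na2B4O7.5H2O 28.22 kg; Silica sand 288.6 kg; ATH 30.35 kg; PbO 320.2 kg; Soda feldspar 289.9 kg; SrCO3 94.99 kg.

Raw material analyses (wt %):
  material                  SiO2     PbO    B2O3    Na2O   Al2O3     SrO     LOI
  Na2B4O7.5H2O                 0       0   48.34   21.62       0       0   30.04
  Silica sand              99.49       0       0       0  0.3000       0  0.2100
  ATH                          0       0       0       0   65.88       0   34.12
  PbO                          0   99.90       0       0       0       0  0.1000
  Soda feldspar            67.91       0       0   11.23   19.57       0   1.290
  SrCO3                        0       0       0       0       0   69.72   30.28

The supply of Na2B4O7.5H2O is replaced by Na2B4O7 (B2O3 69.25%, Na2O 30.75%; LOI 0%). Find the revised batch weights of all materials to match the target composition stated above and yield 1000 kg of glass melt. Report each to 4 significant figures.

Revised batch per 1000 kg glass melt:
  Na2B4O7: 19.70 kg
  Silica sand: 288.3 kg
  ATH: 30.24 kg
  PbO: 320.2 kg
  Soda feldspar: 290.3 kg
  SrCO3: 94.99 kg
Total batch = 1044 kg; LOI loss = 43.75 kg

The working math maintains full precision at all times — in-progress results are shown with 4-significant-digit rounding on the page — a single rounding yields each reported number; all derived quantities (yield, ignition loss, net glass mass, the six compositions, the totals) are computed from the weighed amounts on 1000 kg of glass in exact precision, exactly as printed in the problem or the answer.
Target masses of each oxide per 1000 kg glass melt:
  SiO2: 48.40% × 1000 = 484.0 kg
  PbO: 31.99% × 1000 = 319.9 kg
  B2O3: 1.364% × 1000 = 13.64 kg
  Na2O: 3.866% × 1000 = 38.66 kg
  Al2O3: 7.760% × 1000 = 77.60 kg
  SrO: 6.623% × 1000 = 66.23 kg
Checking each oxide sum with the batch weights as given, on the stated basis (delivered sums recover each target exact up to rounding of places):
  SiO2: 288.3·0.9949 + 290.3·0.6791 = 484.0 kg (target 484.0 kg)
  PbO: 320.2·0.9990 = 319.9 kg (target 319.9 kg)
  B2O3: 19.70·0.6925 = 13.64 kg (target 13.64 kg)
  Na2O: 19.70·0.3075 + 290.3·0.1123 = 38.66 kg (target 38.66 kg)
  Al2O3: 288.3·0.003000 + 30.24·0.6588 + 290.3·0.1957 = 77.60 kg (target 77.60 kg)
  SrO: 94.99·0.6972 = 66.23 kg (target 66.23 kg)
Glass-mass sanity pass: net batch after ignition = 1000 kg (the targets, summed, come to 1000 kg; with the basis standing at 1000 kg — any gap is answer rounding).
Batch total: Σ batch = 1044 kg; loss to ignition Σ batch·LOI = 43.75 kg; yield: glass divided by total = 95.81%.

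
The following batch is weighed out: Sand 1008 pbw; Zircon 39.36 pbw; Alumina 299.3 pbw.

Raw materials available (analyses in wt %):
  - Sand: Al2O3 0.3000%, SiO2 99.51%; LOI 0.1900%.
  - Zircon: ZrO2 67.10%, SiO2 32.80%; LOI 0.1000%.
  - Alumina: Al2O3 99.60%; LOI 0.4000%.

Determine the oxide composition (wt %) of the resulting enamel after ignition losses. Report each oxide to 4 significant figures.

Glass mass = 1344 pbw (batch 1347 − LOI 3.152).
Composition: Al2O3 22.41%, ZrO2 1.966%, SiO2 75.62%

Rounding to four significant figures applies to every working value as printed — every computation carries exact precision in all steps — exactly one rounding goes into every reported figure; the derived quantities (yield, LOI, net glass mass, the totals, three oxide percentages) are re-derived using the weight values at 1344 pbw of glass in exact precision precisely as stated by question or answer.
Oxide-by-oxide delivered mass:
  Al2O3: 1008·0.003000 + 299.3·0.9960 = 301.1 pbw
  ZrO2: 39.36·0.6710 = 26.41 pbw
  SiO2: 1008·0.9951 + 39.36·0.3280 = 1016 pbw
LOI: 1008·0.001900 + 39.36·0.001000 + 299.3·0.004000 = 3.152 pbw
batch − LOI leaves glass = 1347 − 3.152 = 1344 pbw (equal to the oxide-mass sum)
wt % = oxide mass / glass mass × 100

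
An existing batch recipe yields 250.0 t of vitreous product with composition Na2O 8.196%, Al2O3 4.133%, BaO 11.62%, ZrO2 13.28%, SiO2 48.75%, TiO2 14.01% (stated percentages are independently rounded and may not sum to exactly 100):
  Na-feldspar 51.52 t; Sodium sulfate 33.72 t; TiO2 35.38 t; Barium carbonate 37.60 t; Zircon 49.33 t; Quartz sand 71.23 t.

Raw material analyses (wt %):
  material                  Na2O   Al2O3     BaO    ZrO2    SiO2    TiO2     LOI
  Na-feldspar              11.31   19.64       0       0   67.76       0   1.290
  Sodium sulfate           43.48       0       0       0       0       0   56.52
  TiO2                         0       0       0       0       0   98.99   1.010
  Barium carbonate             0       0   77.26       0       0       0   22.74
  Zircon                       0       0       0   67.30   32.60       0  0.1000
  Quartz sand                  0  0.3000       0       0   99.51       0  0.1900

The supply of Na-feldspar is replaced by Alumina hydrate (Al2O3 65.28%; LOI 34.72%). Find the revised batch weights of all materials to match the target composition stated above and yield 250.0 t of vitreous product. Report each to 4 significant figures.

Intermediates are printed, rounded to four significant digits, at each printed step; the working math keeps exact precision at all times; each reported value carries a single rounding; all derived quantities (glass mass, totals, LOI, six oxide percentages, the yield) are computed in full precision starting from the weights on 250.0 t of glass, as quoted within problem or answer.
The oxide mass targets at 250.0 t vitreous product:
  Na2O: 8.196% × 250.0 = 20.49 t
  Al2O3: 4.133% × 250.0 = 10.33 t
  BaO: 11.62% × 250.0 = 29.05 t
  ZrO2: 13.28% × 250.0 = 33.20 t
  SiO2: 48.75% × 250.0 = 121.9 t
  TiO2: 14.01% × 250.0 = 35.02 t
Verifying the oxide balance from the weights as reported, per the basis as stated (oxide sums agree with the targets exact up to rounding of places):
  Na2O: 47.13·0.4348 = 20.49 t (target 20.49 t)
  Al2O3: 15.34·0.6528 + 106.3·0.003000 = 10.33 t (target 10.33 t)
  BaO: 37.60·0.7726 = 29.05 t (target 29.05 t)
  ZrO2: 49.33·0.6730 = 33.20 t (target 33.20 t)
  SiO2: 49.33·0.3260 + 106.3·0.9951 = 121.9 t (target 121.9 t)
  TiO2: 35.38·0.9899 = 35.02 t (target 35.02 t)
Glass-mass sanity pass: net batch after ignition = 250.0 t (the Σ of target masses is 250.0 t; with the basis standing at 250.0 t — gaps are rounding artifacts).
Batch grand total — Σ batch = 291.1 t; loss to ignition Σ batch·LOI = 41.12 t; yield: glass divided by total = 85.87%.

Revised batch per 250.0 t vitreous product:
  Alumina hydrate: 15.34 t
  Sodium sulfate: 47.13 t
  TiO2: 35.38 t
  Barium carbonate: 37.60 t
  Zircon: 49.33 t
  Quartz sand: 106.3 t
Total batch = 291.1 t; LOI loss = 41.12 t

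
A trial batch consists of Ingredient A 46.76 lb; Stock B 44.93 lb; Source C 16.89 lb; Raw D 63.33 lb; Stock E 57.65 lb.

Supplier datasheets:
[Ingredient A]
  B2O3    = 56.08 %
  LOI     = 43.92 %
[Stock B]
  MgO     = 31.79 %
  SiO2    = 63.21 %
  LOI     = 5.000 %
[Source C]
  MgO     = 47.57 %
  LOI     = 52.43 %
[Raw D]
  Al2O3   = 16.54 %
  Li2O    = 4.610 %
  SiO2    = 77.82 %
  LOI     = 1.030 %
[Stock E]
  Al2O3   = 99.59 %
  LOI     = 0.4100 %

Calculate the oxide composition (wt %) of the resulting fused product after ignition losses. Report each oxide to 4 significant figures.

Glass mass = 197.0 lb (batch 229.6 − LOI 32.53).
Composition: Al2O3 34.46%, Li2O 1.482%, MgO 11.33%, B2O3 13.31%, SiO2 39.43%

All internal work maintains full precision through every step — values along the way are shown rounded to 4 significant figures in the printout — exactly one rounding is applied to every reported figure. All derived quantities are computed in full precision (totals, net glass mass, LOI, the yield, five oxide percentages) using the weight values per 197.0 lb of glass as set out in question or answer.
Mass of each oxide from the mix:
  Al2O3: 63.33·0.1654 + 57.65·0.9959 = 67.89 lb
  Li2O: 63.33·0.04610 = 2.920 lb
  MgO: 44.93·0.3179 + 16.89·0.4757 = 22.32 lb
  B2O3: 46.76·0.5608 = 26.22 lb
  SiO2: 44.93·0.6321 + 63.33·0.7782 = 77.68 lb
LOI: 46.76·0.4392 + 44.93·0.05000 + 16.89·0.5243 + 63.33·0.01030 + 57.65·0.004100 = 32.53 lb
Glass mass = batch − LOI = 229.6 − 32.53 = 197.0 lb (= the summed oxide contributions)
oxide / glass × 100 gives the wt %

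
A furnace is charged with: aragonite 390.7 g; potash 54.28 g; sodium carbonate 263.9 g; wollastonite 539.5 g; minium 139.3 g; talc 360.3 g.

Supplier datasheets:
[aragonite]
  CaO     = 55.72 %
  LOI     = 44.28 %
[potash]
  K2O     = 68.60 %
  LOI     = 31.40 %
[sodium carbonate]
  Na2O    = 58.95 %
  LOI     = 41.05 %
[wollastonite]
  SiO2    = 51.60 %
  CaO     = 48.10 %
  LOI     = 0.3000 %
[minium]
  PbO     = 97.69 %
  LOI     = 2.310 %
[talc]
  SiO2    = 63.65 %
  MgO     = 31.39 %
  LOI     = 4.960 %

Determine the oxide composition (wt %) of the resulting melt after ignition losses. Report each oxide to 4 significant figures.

The whole derivation runs at full float precision through every step. In-progress results are shown rounded to four significant digits; a single rounding completes each reported value; all derived quantities are rebuilt using the weight values at 1427 g of glass at exact precision (the six compositions, net glass mass, the yield, the totals, LOI), as written in the problem or the answer.
Mass of each oxide from the mix:
  SiO2: 539.5·0.5160 + 360.3·0.6365 = 507.7 g
  PbO: 139.3·0.9769 = 136.1 g
  Na2O: 263.9·0.5895 = 155.6 g
  CaO: 390.7·0.5572 + 539.5·0.4810 = 477.2 g
  MgO: 360.3·0.3139 = 113.1 g
  K2O: 54.28·0.6860 = 37.24 g
LOI: 390.7·0.4428 + 54.28·0.3140 + 263.9·0.4105 + 539.5·0.003000 + 139.3·0.02310 + 360.3·0.04960 = 321.1 g
Resulting glass, batch − LOI: 1748 − 321.1 = 1427 g (= the summed oxide contributions)
oxide / glass × 100 gives the wt %

Glass mass = 1427 g (batch 1748 − LOI 321.1).
Composition: SiO2 35.58%, PbO 9.537%, Na2O 10.90%, CaO 33.44%, MgO 7.926%, K2O 2.610%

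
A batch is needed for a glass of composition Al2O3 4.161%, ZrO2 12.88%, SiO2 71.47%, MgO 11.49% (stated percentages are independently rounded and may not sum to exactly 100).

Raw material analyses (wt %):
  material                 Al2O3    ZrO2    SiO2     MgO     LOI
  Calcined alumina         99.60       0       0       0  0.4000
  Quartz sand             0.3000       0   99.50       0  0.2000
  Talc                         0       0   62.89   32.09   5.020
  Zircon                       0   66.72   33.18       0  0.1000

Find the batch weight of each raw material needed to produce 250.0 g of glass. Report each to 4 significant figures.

Exact precision is carried all the way through. Values along the way are printed rounded to 4 significant digits across the worked steps. Exactly one rounding goes into each reported number. Derived quantities (net glass mass, the yield, totals, four oxide percentages, LOI) are computed in full precision from the weighed amounts on 250.0 g of glass precisely as stated by problem or answer.
Per-oxide target masses for 250.0 g glass:
  Al2O3: 4.161% × 250.0 = 10.40 g
  ZrO2: 12.88% × 250.0 = 32.20 g
  SiO2: 71.47% × 250.0 = 178.7 g
  MgO: 11.49% × 250.0 = 28.72 g
Mass-balance tally per oxide using the reported weights, against the basis in use (delivered sums recover each target inside rounding margins):
  Al2O3: 10.12·0.9960 + 106.9·0.003000 = 10.40 g (target 10.40 g)
  ZrO2: 48.26·0.6672 = 32.20 g (target 32.20 g)
  SiO2: 106.9·0.9950 + 89.51·0.6289 + 48.26·0.3318 = 178.7 g (target 178.7 g)
  MgO: 89.51·0.3209 = 28.72 g (target 28.72 g)
Glass-mass bookkeeping: net batch after ignition = 250.0 g (targets for the oxides total 250.0 g; versus the stated basis of 250.0 g — rounding explains the deltas).
Whole-batch sum: Σ batch = 254.8 g; the LOI term Σ batch·LOI equals 4.796 g; glass ÷ batch gives a yield of 98.12%.

Batch per 250.0 g glass:
  Calcined alumina: 10.12 g
  Quartz sand: 106.9 g
  Talc: 89.51 g
  Zircon: 48.26 g
Total batch = 254.8 g; LOI loss = 4.796 g; yield = 98.12%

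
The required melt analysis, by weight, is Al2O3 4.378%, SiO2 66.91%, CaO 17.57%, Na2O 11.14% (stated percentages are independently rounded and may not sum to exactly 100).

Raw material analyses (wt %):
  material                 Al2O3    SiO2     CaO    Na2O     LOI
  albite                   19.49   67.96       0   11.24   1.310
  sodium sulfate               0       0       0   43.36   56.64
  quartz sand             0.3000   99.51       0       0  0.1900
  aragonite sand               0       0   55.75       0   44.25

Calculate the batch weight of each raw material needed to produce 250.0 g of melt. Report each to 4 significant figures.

Each numeric step runs at full precision at each step — mid-chain values are printed rounded to four significant digits alongside each step. Each reported figure takes exactly one rounding — derived quantities are re-derived in full float precision (the four compositions, LOI, net glass mass, the totals, the yield) starting from the weights on 250.0 g of glass, precisely as stated by either problem or answer.
Per-oxide target masses for 250.0 g melt:
  Al2O3: 4.378% × 250.0 = 10.94 g
  SiO2: 66.91% × 250.0 = 167.3 g
  CaO: 17.57% × 250.0 = 43.92 g
  Na2O: 11.14% × 250.0 = 27.85 g
Mass-balance tally per oxide from the weights as reported, for the quoted basis mass (sum by sum, the targets are met within answer rounding):
  Al2O3: 54.14·0.1949 + 131.1·0.003000 = 10.95 g (target 10.94 g)
  SiO2: 54.14·0.6796 + 131.1·0.9951 = 167.3 g (target 167.3 g)
  CaO: 78.79·0.5575 = 43.93 g (target 43.92 g)
  Na2O: 54.14·0.1124 + 50.20·0.4336 = 27.85 g (target 27.85 g)
Mass balance on the glass: total charge less LOI = 250.0 g (oxide target masses add up to 250.0 g; versus the stated basis of 250.0 g — a pure rounding effect).
Adding the batch up: Σ batch = 314.2 g; ignition loss, Σ(batch × LOI) = 64.26 g; as yield: glass ÷ batch → 79.55%.

Batch per 250.0 g melt:
  albite: 54.14 g
  sodium sulfate: 50.20 g
  quartz sand: 131.1 g
  aragonite sand: 78.79 g
Total batch = 314.2 g; LOI loss = 64.26 g; yield = 79.55%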